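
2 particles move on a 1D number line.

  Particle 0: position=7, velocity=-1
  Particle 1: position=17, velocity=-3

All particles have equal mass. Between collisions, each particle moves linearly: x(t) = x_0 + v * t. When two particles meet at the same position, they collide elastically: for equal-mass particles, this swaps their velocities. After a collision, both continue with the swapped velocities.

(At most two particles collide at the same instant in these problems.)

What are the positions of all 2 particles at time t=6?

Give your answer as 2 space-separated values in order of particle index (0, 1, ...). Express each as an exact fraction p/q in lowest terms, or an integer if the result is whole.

Collision at t=5: particles 0 and 1 swap velocities; positions: p0=2 p1=2; velocities now: v0=-3 v1=-1
Advance to t=6 (no further collisions before then); velocities: v0=-3 v1=-1; positions = -1 1

Answer: -1 1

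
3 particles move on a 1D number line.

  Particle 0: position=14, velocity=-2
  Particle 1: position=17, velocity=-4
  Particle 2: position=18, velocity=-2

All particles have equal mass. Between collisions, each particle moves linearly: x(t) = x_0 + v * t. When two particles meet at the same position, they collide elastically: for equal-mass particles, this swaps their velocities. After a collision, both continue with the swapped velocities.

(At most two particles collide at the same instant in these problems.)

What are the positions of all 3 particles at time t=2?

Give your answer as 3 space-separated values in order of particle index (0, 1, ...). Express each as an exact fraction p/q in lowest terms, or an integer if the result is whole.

Collision at t=3/2: particles 0 and 1 swap velocities; positions: p0=11 p1=11 p2=15; velocities now: v0=-4 v1=-2 v2=-2
Advance to t=2 (no further collisions before then); velocities: v0=-4 v1=-2 v2=-2; positions = 9 10 14

Answer: 9 10 14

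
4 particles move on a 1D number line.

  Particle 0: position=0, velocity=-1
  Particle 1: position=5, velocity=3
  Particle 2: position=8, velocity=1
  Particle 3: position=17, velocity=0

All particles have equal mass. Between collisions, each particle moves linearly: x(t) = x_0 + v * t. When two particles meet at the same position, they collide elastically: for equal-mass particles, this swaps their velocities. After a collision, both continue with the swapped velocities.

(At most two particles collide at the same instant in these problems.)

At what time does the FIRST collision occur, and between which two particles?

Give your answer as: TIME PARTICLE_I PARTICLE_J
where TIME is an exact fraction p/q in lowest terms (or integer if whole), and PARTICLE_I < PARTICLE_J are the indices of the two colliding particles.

Pair (0,1): pos 0,5 vel -1,3 -> not approaching (rel speed -4 <= 0)
Pair (1,2): pos 5,8 vel 3,1 -> gap=3, closing at 2/unit, collide at t=3/2
Pair (2,3): pos 8,17 vel 1,0 -> gap=9, closing at 1/unit, collide at t=9
Earliest collision: t=3/2 between 1 and 2

Answer: 3/2 1 2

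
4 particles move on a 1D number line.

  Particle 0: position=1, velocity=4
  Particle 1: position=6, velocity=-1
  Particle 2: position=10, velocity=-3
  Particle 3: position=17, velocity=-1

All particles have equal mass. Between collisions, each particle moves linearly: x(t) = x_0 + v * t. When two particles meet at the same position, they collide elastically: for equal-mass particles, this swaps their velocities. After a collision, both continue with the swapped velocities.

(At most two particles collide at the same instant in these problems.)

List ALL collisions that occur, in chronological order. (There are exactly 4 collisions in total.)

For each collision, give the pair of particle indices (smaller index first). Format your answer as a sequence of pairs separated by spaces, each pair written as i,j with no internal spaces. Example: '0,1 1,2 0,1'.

Collision at t=1: particles 0 and 1 swap velocities; positions: p0=5 p1=5 p2=7 p3=16; velocities now: v0=-1 v1=4 v2=-3 v3=-1
Collision at t=9/7: particles 1 and 2 swap velocities; positions: p0=33/7 p1=43/7 p2=43/7 p3=110/7; velocities now: v0=-1 v1=-3 v2=4 v3=-1
Collision at t=2: particles 0 and 1 swap velocities; positions: p0=4 p1=4 p2=9 p3=15; velocities now: v0=-3 v1=-1 v2=4 v3=-1
Collision at t=16/5: particles 2 and 3 swap velocities; positions: p0=2/5 p1=14/5 p2=69/5 p3=69/5; velocities now: v0=-3 v1=-1 v2=-1 v3=4

Answer: 0,1 1,2 0,1 2,3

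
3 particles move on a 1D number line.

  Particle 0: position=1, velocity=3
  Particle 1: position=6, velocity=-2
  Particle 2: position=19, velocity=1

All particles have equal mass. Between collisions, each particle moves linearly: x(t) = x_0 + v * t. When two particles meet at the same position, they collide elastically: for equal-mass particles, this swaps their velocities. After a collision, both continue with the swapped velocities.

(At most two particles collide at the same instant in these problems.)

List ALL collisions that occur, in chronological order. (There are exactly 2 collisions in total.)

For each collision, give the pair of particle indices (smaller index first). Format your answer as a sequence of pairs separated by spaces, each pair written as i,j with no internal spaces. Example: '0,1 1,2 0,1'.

Answer: 0,1 1,2

Derivation:
Collision at t=1: particles 0 and 1 swap velocities; positions: p0=4 p1=4 p2=20; velocities now: v0=-2 v1=3 v2=1
Collision at t=9: particles 1 and 2 swap velocities; positions: p0=-12 p1=28 p2=28; velocities now: v0=-2 v1=1 v2=3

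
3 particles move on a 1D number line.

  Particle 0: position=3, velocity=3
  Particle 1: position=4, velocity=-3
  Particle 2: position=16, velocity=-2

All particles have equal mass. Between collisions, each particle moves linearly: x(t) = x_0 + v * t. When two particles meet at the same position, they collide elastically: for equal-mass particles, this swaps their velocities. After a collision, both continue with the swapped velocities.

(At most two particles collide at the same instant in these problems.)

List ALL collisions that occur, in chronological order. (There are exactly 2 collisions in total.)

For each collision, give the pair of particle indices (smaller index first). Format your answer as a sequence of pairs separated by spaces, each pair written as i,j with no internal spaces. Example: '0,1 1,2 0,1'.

Collision at t=1/6: particles 0 and 1 swap velocities; positions: p0=7/2 p1=7/2 p2=47/3; velocities now: v0=-3 v1=3 v2=-2
Collision at t=13/5: particles 1 and 2 swap velocities; positions: p0=-19/5 p1=54/5 p2=54/5; velocities now: v0=-3 v1=-2 v2=3

Answer: 0,1 1,2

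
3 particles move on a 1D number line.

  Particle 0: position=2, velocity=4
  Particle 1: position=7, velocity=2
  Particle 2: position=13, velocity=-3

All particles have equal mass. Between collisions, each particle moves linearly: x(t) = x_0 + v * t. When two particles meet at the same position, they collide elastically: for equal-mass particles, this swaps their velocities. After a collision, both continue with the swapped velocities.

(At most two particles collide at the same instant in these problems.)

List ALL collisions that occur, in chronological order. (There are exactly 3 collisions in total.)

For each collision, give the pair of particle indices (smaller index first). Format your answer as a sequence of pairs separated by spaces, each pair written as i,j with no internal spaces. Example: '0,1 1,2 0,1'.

Answer: 1,2 0,1 1,2

Derivation:
Collision at t=6/5: particles 1 and 2 swap velocities; positions: p0=34/5 p1=47/5 p2=47/5; velocities now: v0=4 v1=-3 v2=2
Collision at t=11/7: particles 0 and 1 swap velocities; positions: p0=58/7 p1=58/7 p2=71/7; velocities now: v0=-3 v1=4 v2=2
Collision at t=5/2: particles 1 and 2 swap velocities; positions: p0=11/2 p1=12 p2=12; velocities now: v0=-3 v1=2 v2=4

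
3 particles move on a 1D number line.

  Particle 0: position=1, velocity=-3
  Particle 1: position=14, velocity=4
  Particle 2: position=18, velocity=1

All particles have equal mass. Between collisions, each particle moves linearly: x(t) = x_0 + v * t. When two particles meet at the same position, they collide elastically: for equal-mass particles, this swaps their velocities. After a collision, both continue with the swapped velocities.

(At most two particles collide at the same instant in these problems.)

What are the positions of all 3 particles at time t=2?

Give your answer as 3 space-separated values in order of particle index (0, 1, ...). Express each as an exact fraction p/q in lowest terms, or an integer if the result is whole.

Collision at t=4/3: particles 1 and 2 swap velocities; positions: p0=-3 p1=58/3 p2=58/3; velocities now: v0=-3 v1=1 v2=4
Advance to t=2 (no further collisions before then); velocities: v0=-3 v1=1 v2=4; positions = -5 20 22

Answer: -5 20 22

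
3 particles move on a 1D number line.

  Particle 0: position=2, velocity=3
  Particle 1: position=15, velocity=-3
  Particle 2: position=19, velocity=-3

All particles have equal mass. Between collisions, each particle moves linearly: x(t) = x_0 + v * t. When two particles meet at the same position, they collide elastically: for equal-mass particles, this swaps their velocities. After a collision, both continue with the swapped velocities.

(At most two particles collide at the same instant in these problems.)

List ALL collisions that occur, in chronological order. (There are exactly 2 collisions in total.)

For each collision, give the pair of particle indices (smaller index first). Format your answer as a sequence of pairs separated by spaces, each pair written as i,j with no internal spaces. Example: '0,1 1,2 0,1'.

Answer: 0,1 1,2

Derivation:
Collision at t=13/6: particles 0 and 1 swap velocities; positions: p0=17/2 p1=17/2 p2=25/2; velocities now: v0=-3 v1=3 v2=-3
Collision at t=17/6: particles 1 and 2 swap velocities; positions: p0=13/2 p1=21/2 p2=21/2; velocities now: v0=-3 v1=-3 v2=3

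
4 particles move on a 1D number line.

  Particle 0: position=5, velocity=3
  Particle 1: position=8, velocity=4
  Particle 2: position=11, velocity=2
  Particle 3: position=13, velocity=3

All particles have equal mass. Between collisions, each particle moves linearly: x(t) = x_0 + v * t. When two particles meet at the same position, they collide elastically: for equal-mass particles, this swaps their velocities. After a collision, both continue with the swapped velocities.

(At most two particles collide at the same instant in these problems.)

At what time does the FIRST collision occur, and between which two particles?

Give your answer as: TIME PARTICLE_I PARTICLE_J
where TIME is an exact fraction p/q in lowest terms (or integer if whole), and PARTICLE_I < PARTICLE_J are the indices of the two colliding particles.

Pair (0,1): pos 5,8 vel 3,4 -> not approaching (rel speed -1 <= 0)
Pair (1,2): pos 8,11 vel 4,2 -> gap=3, closing at 2/unit, collide at t=3/2
Pair (2,3): pos 11,13 vel 2,3 -> not approaching (rel speed -1 <= 0)
Earliest collision: t=3/2 between 1 and 2

Answer: 3/2 1 2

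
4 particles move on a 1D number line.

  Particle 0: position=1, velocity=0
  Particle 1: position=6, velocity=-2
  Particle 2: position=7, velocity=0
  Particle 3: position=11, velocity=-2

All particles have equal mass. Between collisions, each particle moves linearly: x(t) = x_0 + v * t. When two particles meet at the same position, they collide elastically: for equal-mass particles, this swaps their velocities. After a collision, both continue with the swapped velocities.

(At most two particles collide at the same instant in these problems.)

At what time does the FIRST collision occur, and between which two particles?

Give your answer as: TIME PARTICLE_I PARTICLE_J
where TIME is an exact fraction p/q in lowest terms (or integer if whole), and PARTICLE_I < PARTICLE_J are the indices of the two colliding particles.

Pair (0,1): pos 1,6 vel 0,-2 -> gap=5, closing at 2/unit, collide at t=5/2
Pair (1,2): pos 6,7 vel -2,0 -> not approaching (rel speed -2 <= 0)
Pair (2,3): pos 7,11 vel 0,-2 -> gap=4, closing at 2/unit, collide at t=2
Earliest collision: t=2 between 2 and 3

Answer: 2 2 3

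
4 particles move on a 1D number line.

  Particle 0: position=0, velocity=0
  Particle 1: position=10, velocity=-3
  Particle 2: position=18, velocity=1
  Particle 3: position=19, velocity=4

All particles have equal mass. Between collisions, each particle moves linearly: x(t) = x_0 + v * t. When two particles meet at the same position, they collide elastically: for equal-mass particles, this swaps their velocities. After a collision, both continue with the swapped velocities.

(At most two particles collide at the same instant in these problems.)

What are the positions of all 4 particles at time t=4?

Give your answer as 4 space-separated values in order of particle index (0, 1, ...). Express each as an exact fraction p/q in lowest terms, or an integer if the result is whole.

Answer: -2 0 22 35

Derivation:
Collision at t=10/3: particles 0 and 1 swap velocities; positions: p0=0 p1=0 p2=64/3 p3=97/3; velocities now: v0=-3 v1=0 v2=1 v3=4
Advance to t=4 (no further collisions before then); velocities: v0=-3 v1=0 v2=1 v3=4; positions = -2 0 22 35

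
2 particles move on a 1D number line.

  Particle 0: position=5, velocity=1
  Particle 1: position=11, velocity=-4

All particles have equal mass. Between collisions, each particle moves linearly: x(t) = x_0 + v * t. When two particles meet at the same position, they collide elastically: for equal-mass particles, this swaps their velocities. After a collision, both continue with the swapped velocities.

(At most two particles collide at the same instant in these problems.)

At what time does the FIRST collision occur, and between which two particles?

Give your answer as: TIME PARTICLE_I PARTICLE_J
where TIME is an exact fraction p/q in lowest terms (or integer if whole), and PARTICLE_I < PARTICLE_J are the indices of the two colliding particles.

Answer: 6/5 0 1

Derivation:
Pair (0,1): pos 5,11 vel 1,-4 -> gap=6, closing at 5/unit, collide at t=6/5
Earliest collision: t=6/5 between 0 and 1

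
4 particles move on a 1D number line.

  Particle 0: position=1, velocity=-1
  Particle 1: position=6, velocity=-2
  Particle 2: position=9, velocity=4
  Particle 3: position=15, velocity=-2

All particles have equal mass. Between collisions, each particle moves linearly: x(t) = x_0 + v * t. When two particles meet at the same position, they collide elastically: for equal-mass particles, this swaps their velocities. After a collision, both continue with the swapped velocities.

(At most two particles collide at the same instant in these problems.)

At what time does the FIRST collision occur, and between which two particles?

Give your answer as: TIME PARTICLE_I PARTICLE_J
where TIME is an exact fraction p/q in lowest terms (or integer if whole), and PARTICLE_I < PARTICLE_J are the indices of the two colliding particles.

Pair (0,1): pos 1,6 vel -1,-2 -> gap=5, closing at 1/unit, collide at t=5
Pair (1,2): pos 6,9 vel -2,4 -> not approaching (rel speed -6 <= 0)
Pair (2,3): pos 9,15 vel 4,-2 -> gap=6, closing at 6/unit, collide at t=1
Earliest collision: t=1 between 2 and 3

Answer: 1 2 3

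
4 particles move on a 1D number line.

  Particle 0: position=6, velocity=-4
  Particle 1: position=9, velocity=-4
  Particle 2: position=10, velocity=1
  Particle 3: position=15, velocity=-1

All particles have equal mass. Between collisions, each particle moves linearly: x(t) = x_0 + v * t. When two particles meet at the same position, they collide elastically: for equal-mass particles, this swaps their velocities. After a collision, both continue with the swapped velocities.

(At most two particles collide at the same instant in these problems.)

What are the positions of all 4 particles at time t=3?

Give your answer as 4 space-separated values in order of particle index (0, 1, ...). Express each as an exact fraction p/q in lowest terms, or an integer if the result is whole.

Collision at t=5/2: particles 2 and 3 swap velocities; positions: p0=-4 p1=-1 p2=25/2 p3=25/2; velocities now: v0=-4 v1=-4 v2=-1 v3=1
Advance to t=3 (no further collisions before then); velocities: v0=-4 v1=-4 v2=-1 v3=1; positions = -6 -3 12 13

Answer: -6 -3 12 13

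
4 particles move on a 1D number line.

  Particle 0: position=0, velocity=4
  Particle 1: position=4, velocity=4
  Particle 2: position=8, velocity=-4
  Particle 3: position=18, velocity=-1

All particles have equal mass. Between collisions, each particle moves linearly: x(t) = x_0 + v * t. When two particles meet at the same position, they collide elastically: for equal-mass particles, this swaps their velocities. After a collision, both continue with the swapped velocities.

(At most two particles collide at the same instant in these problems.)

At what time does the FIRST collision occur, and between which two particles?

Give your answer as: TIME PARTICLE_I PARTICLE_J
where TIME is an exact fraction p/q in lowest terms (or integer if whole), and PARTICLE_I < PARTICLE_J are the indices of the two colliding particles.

Pair (0,1): pos 0,4 vel 4,4 -> not approaching (rel speed 0 <= 0)
Pair (1,2): pos 4,8 vel 4,-4 -> gap=4, closing at 8/unit, collide at t=1/2
Pair (2,3): pos 8,18 vel -4,-1 -> not approaching (rel speed -3 <= 0)
Earliest collision: t=1/2 between 1 and 2

Answer: 1/2 1 2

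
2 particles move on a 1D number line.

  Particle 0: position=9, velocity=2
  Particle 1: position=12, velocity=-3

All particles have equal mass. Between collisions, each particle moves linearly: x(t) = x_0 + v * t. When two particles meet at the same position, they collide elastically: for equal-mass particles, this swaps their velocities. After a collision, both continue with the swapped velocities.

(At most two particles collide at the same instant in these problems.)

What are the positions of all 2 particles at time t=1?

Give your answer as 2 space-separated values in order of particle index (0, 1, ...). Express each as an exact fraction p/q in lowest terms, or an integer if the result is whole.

Collision at t=3/5: particles 0 and 1 swap velocities; positions: p0=51/5 p1=51/5; velocities now: v0=-3 v1=2
Advance to t=1 (no further collisions before then); velocities: v0=-3 v1=2; positions = 9 11

Answer: 9 11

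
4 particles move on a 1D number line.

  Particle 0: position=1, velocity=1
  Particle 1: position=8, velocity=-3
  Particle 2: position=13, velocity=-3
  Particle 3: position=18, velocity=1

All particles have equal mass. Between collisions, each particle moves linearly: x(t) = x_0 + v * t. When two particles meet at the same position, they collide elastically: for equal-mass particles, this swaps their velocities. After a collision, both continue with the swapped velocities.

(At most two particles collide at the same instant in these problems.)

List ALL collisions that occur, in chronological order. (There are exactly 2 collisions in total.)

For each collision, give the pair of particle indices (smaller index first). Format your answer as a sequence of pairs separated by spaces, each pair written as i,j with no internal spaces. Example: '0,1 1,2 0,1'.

Answer: 0,1 1,2

Derivation:
Collision at t=7/4: particles 0 and 1 swap velocities; positions: p0=11/4 p1=11/4 p2=31/4 p3=79/4; velocities now: v0=-3 v1=1 v2=-3 v3=1
Collision at t=3: particles 1 and 2 swap velocities; positions: p0=-1 p1=4 p2=4 p3=21; velocities now: v0=-3 v1=-3 v2=1 v3=1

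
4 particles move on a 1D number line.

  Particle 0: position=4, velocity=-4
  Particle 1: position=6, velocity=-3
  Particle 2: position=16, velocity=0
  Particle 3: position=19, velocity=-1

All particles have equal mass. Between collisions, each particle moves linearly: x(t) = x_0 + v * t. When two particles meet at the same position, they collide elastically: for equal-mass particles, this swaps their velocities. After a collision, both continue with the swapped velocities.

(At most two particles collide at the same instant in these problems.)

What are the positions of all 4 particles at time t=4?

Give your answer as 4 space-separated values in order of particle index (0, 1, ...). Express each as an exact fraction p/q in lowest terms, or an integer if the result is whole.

Collision at t=3: particles 2 and 3 swap velocities; positions: p0=-8 p1=-3 p2=16 p3=16; velocities now: v0=-4 v1=-3 v2=-1 v3=0
Advance to t=4 (no further collisions before then); velocities: v0=-4 v1=-3 v2=-1 v3=0; positions = -12 -6 15 16

Answer: -12 -6 15 16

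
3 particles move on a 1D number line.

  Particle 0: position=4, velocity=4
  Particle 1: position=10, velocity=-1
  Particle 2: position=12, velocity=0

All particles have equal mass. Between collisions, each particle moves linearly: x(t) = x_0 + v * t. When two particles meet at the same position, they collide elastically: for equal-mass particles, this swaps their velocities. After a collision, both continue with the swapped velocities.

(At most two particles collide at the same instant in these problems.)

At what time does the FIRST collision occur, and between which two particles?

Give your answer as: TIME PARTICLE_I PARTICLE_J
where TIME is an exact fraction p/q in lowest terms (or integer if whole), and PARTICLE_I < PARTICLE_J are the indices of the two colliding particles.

Answer: 6/5 0 1

Derivation:
Pair (0,1): pos 4,10 vel 4,-1 -> gap=6, closing at 5/unit, collide at t=6/5
Pair (1,2): pos 10,12 vel -1,0 -> not approaching (rel speed -1 <= 0)
Earliest collision: t=6/5 between 0 and 1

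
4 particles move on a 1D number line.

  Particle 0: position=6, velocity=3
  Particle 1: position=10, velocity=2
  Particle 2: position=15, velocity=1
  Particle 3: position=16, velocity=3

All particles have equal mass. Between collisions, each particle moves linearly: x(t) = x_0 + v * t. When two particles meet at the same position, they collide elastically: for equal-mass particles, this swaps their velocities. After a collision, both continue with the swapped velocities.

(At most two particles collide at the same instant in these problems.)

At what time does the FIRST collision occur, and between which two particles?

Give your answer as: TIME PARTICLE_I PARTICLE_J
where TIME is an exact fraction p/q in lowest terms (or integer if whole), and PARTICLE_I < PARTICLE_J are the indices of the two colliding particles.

Pair (0,1): pos 6,10 vel 3,2 -> gap=4, closing at 1/unit, collide at t=4
Pair (1,2): pos 10,15 vel 2,1 -> gap=5, closing at 1/unit, collide at t=5
Pair (2,3): pos 15,16 vel 1,3 -> not approaching (rel speed -2 <= 0)
Earliest collision: t=4 between 0 and 1

Answer: 4 0 1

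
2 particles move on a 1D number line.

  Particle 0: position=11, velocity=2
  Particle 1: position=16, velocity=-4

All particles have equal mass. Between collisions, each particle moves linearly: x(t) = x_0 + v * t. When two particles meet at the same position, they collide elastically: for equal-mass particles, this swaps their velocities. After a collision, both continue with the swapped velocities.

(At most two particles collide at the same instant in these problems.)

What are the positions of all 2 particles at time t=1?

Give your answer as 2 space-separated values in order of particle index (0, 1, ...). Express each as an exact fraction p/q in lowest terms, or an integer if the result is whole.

Answer: 12 13

Derivation:
Collision at t=5/6: particles 0 and 1 swap velocities; positions: p0=38/3 p1=38/3; velocities now: v0=-4 v1=2
Advance to t=1 (no further collisions before then); velocities: v0=-4 v1=2; positions = 12 13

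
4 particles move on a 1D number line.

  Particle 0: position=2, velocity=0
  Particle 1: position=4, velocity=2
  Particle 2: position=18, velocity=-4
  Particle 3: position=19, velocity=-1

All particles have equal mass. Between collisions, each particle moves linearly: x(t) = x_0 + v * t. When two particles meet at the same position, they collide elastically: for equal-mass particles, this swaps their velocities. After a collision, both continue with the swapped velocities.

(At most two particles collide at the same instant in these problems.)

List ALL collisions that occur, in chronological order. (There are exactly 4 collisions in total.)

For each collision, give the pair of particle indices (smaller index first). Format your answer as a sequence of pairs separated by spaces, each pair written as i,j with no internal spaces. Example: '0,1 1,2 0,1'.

Collision at t=7/3: particles 1 and 2 swap velocities; positions: p0=2 p1=26/3 p2=26/3 p3=50/3; velocities now: v0=0 v1=-4 v2=2 v3=-1
Collision at t=4: particles 0 and 1 swap velocities; positions: p0=2 p1=2 p2=12 p3=15; velocities now: v0=-4 v1=0 v2=2 v3=-1
Collision at t=5: particles 2 and 3 swap velocities; positions: p0=-2 p1=2 p2=14 p3=14; velocities now: v0=-4 v1=0 v2=-1 v3=2
Collision at t=17: particles 1 and 2 swap velocities; positions: p0=-50 p1=2 p2=2 p3=38; velocities now: v0=-4 v1=-1 v2=0 v3=2

Answer: 1,2 0,1 2,3 1,2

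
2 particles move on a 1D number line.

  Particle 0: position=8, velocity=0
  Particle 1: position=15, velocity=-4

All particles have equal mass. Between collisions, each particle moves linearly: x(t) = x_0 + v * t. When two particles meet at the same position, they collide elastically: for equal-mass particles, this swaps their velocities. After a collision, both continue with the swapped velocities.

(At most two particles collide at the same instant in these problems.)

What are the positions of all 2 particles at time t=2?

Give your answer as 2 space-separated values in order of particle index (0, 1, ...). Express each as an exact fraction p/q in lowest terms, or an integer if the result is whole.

Answer: 7 8

Derivation:
Collision at t=7/4: particles 0 and 1 swap velocities; positions: p0=8 p1=8; velocities now: v0=-4 v1=0
Advance to t=2 (no further collisions before then); velocities: v0=-4 v1=0; positions = 7 8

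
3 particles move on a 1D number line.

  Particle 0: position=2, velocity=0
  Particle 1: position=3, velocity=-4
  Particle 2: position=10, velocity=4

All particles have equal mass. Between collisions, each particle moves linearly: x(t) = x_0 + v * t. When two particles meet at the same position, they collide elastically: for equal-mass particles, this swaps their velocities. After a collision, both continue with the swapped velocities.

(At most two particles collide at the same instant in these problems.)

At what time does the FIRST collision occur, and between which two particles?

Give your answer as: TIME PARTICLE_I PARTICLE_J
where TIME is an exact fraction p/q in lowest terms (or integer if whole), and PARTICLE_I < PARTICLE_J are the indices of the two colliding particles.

Pair (0,1): pos 2,3 vel 0,-4 -> gap=1, closing at 4/unit, collide at t=1/4
Pair (1,2): pos 3,10 vel -4,4 -> not approaching (rel speed -8 <= 0)
Earliest collision: t=1/4 between 0 and 1

Answer: 1/4 0 1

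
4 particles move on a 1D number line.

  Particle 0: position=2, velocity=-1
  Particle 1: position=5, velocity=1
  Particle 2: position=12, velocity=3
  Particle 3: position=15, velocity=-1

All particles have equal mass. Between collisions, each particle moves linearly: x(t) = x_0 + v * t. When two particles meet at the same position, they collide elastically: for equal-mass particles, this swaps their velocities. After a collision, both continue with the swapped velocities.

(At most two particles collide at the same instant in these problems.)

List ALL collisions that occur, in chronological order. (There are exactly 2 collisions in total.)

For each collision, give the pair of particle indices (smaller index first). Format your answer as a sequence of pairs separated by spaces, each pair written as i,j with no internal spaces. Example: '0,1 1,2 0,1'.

Answer: 2,3 1,2

Derivation:
Collision at t=3/4: particles 2 and 3 swap velocities; positions: p0=5/4 p1=23/4 p2=57/4 p3=57/4; velocities now: v0=-1 v1=1 v2=-1 v3=3
Collision at t=5: particles 1 and 2 swap velocities; positions: p0=-3 p1=10 p2=10 p3=27; velocities now: v0=-1 v1=-1 v2=1 v3=3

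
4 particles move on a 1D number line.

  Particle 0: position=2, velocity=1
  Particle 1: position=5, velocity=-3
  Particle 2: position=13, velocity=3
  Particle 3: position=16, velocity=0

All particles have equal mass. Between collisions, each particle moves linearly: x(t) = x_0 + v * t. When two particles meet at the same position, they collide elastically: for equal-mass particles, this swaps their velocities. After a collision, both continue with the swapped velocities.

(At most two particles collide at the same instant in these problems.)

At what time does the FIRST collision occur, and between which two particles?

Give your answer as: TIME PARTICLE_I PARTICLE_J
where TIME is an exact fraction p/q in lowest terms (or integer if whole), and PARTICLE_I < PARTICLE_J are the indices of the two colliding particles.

Answer: 3/4 0 1

Derivation:
Pair (0,1): pos 2,5 vel 1,-3 -> gap=3, closing at 4/unit, collide at t=3/4
Pair (1,2): pos 5,13 vel -3,3 -> not approaching (rel speed -6 <= 0)
Pair (2,3): pos 13,16 vel 3,0 -> gap=3, closing at 3/unit, collide at t=1
Earliest collision: t=3/4 between 0 and 1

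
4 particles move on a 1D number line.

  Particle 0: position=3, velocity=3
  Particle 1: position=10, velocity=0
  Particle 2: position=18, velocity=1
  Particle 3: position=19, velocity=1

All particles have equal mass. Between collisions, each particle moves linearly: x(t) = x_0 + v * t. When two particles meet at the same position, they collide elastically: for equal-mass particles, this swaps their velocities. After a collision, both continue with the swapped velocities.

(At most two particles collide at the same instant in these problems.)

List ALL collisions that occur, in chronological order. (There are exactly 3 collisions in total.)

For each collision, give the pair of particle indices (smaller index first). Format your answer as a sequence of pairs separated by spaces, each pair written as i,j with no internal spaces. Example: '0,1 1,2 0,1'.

Collision at t=7/3: particles 0 and 1 swap velocities; positions: p0=10 p1=10 p2=61/3 p3=64/3; velocities now: v0=0 v1=3 v2=1 v3=1
Collision at t=15/2: particles 1 and 2 swap velocities; positions: p0=10 p1=51/2 p2=51/2 p3=53/2; velocities now: v0=0 v1=1 v2=3 v3=1
Collision at t=8: particles 2 and 3 swap velocities; positions: p0=10 p1=26 p2=27 p3=27; velocities now: v0=0 v1=1 v2=1 v3=3

Answer: 0,1 1,2 2,3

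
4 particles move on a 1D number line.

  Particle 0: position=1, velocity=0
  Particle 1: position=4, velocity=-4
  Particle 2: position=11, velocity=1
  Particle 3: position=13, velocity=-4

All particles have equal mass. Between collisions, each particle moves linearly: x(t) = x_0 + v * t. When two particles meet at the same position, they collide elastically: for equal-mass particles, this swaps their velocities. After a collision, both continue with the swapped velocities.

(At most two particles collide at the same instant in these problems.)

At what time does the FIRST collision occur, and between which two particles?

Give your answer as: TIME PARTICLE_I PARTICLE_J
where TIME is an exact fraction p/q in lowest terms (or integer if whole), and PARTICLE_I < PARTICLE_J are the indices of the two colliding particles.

Answer: 2/5 2 3

Derivation:
Pair (0,1): pos 1,4 vel 0,-4 -> gap=3, closing at 4/unit, collide at t=3/4
Pair (1,2): pos 4,11 vel -4,1 -> not approaching (rel speed -5 <= 0)
Pair (2,3): pos 11,13 vel 1,-4 -> gap=2, closing at 5/unit, collide at t=2/5
Earliest collision: t=2/5 between 2 and 3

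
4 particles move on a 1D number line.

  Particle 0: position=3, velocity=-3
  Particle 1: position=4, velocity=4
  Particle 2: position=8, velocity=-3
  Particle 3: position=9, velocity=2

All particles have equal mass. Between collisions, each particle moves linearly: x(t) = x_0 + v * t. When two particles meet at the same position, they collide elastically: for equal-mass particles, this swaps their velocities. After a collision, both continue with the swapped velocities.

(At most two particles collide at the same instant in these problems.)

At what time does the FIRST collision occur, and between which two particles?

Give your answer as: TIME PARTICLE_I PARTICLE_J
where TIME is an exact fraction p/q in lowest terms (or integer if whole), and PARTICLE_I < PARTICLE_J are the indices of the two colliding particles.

Answer: 4/7 1 2

Derivation:
Pair (0,1): pos 3,4 vel -3,4 -> not approaching (rel speed -7 <= 0)
Pair (1,2): pos 4,8 vel 4,-3 -> gap=4, closing at 7/unit, collide at t=4/7
Pair (2,3): pos 8,9 vel -3,2 -> not approaching (rel speed -5 <= 0)
Earliest collision: t=4/7 between 1 and 2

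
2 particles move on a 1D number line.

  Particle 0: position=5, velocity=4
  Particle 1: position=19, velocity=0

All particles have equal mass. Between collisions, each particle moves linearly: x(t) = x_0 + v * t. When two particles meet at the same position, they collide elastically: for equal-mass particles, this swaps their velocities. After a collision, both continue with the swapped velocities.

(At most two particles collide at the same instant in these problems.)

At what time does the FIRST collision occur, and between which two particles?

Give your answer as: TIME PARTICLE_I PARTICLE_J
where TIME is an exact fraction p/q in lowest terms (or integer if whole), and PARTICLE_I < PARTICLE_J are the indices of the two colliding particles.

Answer: 7/2 0 1

Derivation:
Pair (0,1): pos 5,19 vel 4,0 -> gap=14, closing at 4/unit, collide at t=7/2
Earliest collision: t=7/2 between 0 and 1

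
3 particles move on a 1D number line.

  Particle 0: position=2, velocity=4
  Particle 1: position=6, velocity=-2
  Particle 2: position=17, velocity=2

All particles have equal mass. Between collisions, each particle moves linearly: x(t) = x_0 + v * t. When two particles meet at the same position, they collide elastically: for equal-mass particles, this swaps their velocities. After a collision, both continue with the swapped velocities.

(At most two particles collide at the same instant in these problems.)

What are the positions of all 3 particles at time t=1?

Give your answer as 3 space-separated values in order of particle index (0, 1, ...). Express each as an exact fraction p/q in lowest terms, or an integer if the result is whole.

Collision at t=2/3: particles 0 and 1 swap velocities; positions: p0=14/3 p1=14/3 p2=55/3; velocities now: v0=-2 v1=4 v2=2
Advance to t=1 (no further collisions before then); velocities: v0=-2 v1=4 v2=2; positions = 4 6 19

Answer: 4 6 19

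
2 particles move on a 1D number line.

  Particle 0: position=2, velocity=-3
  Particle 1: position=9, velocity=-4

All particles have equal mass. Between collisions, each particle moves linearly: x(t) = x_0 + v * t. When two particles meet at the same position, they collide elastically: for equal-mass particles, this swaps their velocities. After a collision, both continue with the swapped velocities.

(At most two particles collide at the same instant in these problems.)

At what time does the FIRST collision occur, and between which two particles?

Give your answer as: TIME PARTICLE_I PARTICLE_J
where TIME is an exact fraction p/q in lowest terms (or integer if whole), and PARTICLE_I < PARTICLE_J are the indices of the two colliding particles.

Pair (0,1): pos 2,9 vel -3,-4 -> gap=7, closing at 1/unit, collide at t=7
Earliest collision: t=7 between 0 and 1

Answer: 7 0 1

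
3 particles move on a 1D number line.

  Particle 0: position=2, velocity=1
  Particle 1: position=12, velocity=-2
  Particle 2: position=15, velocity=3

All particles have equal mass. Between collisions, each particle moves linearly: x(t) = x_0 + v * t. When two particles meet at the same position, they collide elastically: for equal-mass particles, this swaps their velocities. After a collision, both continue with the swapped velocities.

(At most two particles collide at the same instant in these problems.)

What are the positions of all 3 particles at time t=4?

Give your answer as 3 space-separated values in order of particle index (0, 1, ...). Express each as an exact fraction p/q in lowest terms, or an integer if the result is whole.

Collision at t=10/3: particles 0 and 1 swap velocities; positions: p0=16/3 p1=16/3 p2=25; velocities now: v0=-2 v1=1 v2=3
Advance to t=4 (no further collisions before then); velocities: v0=-2 v1=1 v2=3; positions = 4 6 27

Answer: 4 6 27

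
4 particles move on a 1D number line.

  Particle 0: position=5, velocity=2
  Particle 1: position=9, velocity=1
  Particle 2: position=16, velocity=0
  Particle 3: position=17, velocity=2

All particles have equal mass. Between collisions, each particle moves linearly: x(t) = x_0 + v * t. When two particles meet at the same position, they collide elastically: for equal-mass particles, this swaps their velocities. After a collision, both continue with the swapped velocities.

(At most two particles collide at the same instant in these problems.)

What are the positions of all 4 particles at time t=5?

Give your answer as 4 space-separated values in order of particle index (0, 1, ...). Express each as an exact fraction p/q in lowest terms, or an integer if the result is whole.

Collision at t=4: particles 0 and 1 swap velocities; positions: p0=13 p1=13 p2=16 p3=25; velocities now: v0=1 v1=2 v2=0 v3=2
Advance to t=5 (no further collisions before then); velocities: v0=1 v1=2 v2=0 v3=2; positions = 14 15 16 27

Answer: 14 15 16 27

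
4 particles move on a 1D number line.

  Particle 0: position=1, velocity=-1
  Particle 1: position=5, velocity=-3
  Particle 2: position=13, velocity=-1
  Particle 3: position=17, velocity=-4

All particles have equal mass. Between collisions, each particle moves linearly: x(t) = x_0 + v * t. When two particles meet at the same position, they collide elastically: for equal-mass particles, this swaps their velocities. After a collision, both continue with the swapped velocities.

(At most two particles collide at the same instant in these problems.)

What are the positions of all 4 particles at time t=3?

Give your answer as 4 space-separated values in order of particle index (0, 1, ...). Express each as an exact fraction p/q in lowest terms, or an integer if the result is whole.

Collision at t=4/3: particles 2 and 3 swap velocities; positions: p0=-1/3 p1=1 p2=35/3 p3=35/3; velocities now: v0=-1 v1=-3 v2=-4 v3=-1
Collision at t=2: particles 0 and 1 swap velocities; positions: p0=-1 p1=-1 p2=9 p3=11; velocities now: v0=-3 v1=-1 v2=-4 v3=-1
Advance to t=3 (no further collisions before then); velocities: v0=-3 v1=-1 v2=-4 v3=-1; positions = -4 -2 5 10

Answer: -4 -2 5 10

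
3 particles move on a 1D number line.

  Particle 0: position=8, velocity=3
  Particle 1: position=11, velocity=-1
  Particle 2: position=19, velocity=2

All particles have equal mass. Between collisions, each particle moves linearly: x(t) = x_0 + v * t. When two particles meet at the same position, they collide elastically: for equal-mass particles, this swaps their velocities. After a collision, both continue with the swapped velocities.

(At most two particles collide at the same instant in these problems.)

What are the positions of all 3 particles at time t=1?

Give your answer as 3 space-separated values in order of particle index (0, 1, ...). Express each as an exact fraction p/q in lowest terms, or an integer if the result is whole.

Collision at t=3/4: particles 0 and 1 swap velocities; positions: p0=41/4 p1=41/4 p2=41/2; velocities now: v0=-1 v1=3 v2=2
Advance to t=1 (no further collisions before then); velocities: v0=-1 v1=3 v2=2; positions = 10 11 21

Answer: 10 11 21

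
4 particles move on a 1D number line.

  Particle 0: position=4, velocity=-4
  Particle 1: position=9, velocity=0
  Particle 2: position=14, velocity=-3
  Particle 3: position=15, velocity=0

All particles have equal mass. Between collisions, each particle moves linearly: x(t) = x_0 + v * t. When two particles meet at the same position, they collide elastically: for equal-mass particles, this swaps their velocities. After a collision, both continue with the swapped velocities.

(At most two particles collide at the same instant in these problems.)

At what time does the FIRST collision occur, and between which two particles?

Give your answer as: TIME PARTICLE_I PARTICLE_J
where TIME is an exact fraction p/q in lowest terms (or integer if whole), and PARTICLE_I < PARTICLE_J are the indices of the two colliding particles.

Answer: 5/3 1 2

Derivation:
Pair (0,1): pos 4,9 vel -4,0 -> not approaching (rel speed -4 <= 0)
Pair (1,2): pos 9,14 vel 0,-3 -> gap=5, closing at 3/unit, collide at t=5/3
Pair (2,3): pos 14,15 vel -3,0 -> not approaching (rel speed -3 <= 0)
Earliest collision: t=5/3 between 1 and 2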